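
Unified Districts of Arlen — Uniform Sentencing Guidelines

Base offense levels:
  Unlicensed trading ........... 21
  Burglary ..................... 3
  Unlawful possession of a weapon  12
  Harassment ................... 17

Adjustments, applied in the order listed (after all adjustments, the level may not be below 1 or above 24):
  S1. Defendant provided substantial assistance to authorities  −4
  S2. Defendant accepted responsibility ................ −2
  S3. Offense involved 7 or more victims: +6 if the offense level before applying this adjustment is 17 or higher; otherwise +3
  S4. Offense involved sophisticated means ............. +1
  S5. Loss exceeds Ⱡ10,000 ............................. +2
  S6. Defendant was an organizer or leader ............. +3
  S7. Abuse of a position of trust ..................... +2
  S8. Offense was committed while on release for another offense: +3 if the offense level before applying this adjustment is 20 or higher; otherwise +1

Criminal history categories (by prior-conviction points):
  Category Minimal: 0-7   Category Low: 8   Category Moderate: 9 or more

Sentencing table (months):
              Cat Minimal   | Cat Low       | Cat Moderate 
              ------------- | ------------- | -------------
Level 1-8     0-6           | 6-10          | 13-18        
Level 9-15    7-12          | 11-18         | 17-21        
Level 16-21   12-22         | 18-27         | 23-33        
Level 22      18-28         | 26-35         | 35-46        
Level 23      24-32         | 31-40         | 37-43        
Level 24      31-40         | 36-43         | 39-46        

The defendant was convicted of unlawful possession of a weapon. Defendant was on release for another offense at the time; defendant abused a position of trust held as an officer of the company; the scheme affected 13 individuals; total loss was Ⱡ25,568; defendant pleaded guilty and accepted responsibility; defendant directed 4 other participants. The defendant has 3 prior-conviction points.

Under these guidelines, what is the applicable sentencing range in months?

Base offense level for unlawful possession of a weapon: 12.
S2 applies: 12 − 2 = 10.
S3 applies (level before this adjustment is 10 < 17, so +3): 10 + 3 = 13.
S4 does not apply.
S5 applies: 13 + 2 = 15.
S6 applies: 15 + 3 = 18.
S7 applies: 18 + 2 = 20.
S8 applies (level before this adjustment is 20 ≥ 20, so +3): 20 + 3 = 23.
Final offense level: 23.
Criminal history: 3 prior points → Category Minimal (0-7).
Level 23 falls in the 23 band.
Grid: Level 23 × Category Minimal = 24-32 months.

24-32 months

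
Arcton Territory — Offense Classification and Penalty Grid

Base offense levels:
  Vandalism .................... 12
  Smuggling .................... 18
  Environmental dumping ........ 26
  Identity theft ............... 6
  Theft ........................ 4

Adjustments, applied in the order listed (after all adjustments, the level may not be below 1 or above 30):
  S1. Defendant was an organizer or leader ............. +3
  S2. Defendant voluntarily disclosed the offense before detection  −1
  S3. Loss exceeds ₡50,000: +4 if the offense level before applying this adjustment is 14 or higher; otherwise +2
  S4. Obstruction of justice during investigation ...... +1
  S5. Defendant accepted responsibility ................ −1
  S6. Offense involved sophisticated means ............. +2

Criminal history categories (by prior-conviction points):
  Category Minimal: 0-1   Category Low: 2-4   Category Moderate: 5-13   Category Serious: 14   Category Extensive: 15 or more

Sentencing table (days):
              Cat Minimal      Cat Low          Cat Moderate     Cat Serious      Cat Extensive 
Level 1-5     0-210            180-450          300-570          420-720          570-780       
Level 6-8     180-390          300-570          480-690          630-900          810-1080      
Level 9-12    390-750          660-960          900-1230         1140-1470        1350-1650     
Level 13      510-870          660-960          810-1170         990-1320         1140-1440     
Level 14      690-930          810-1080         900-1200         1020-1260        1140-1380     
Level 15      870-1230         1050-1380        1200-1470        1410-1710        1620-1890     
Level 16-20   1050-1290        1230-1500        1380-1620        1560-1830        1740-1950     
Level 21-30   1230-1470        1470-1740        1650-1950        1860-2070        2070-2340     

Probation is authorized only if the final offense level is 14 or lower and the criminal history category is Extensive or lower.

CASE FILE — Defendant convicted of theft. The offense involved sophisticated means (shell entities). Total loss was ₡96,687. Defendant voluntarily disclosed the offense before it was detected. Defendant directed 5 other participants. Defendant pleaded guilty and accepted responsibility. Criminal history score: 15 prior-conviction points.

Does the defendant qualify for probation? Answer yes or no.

Base offense level for theft: 4.
S1 applies: 4 + 3 = 7.
S2 applies: 7 − 1 = 6.
S3 applies (level before this adjustment is 6 < 14, so +2): 6 + 2 = 8.
S4 does not apply.
S5 applies: 8 − 1 = 7.
S6 applies: 7 + 2 = 9.
Final offense level: 9.
Criminal history: 15 prior points → Category Extensive (15+).
Level 9 falls in the 9-12 band.
Grid: Level 9-12 × Category Extensive = 1350-1650 days.
Probation check: level 9 ≤ 14 and category Extensive ≤ Extensive → eligible.

Yes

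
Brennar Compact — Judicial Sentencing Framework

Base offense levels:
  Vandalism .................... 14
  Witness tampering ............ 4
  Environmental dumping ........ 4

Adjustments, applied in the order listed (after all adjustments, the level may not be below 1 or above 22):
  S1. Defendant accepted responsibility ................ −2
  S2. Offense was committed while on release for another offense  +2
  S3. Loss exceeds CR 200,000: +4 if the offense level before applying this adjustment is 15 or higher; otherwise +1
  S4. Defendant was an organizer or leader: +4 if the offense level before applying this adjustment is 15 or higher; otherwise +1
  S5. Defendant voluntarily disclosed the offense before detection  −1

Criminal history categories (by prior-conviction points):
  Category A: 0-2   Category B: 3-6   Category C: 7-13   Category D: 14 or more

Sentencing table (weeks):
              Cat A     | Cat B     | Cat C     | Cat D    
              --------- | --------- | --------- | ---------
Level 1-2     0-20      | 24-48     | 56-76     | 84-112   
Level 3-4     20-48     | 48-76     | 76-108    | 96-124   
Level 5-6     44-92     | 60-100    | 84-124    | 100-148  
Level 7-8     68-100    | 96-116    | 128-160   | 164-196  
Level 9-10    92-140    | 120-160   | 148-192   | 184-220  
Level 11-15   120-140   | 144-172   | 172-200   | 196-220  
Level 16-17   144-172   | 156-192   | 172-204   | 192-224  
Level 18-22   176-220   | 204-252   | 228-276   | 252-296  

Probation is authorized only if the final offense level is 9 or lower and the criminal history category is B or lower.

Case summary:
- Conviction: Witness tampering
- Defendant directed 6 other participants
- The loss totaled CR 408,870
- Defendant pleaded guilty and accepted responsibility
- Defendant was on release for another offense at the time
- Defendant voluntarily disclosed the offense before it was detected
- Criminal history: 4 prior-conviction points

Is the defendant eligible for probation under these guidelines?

Base offense level for witness tampering: 4.
S1 applies: 4 − 2 = 2.
S2 applies: 2 + 2 = 4.
S3 applies (level before this adjustment is 4 < 15, so +1): 4 + 1 = 5.
S4 applies (level before this adjustment is 5 < 15, so +1): 5 + 1 = 6.
S5 applies: 6 − 1 = 5.
Final offense level: 5.
Criminal history: 4 prior points → Category B (3-6).
Level 5 falls in the 5-6 band.
Grid: Level 5-6 × Category B = 60-100 weeks.
Probation check: level 5 ≤ 9 and category B ≤ B → eligible.

Yes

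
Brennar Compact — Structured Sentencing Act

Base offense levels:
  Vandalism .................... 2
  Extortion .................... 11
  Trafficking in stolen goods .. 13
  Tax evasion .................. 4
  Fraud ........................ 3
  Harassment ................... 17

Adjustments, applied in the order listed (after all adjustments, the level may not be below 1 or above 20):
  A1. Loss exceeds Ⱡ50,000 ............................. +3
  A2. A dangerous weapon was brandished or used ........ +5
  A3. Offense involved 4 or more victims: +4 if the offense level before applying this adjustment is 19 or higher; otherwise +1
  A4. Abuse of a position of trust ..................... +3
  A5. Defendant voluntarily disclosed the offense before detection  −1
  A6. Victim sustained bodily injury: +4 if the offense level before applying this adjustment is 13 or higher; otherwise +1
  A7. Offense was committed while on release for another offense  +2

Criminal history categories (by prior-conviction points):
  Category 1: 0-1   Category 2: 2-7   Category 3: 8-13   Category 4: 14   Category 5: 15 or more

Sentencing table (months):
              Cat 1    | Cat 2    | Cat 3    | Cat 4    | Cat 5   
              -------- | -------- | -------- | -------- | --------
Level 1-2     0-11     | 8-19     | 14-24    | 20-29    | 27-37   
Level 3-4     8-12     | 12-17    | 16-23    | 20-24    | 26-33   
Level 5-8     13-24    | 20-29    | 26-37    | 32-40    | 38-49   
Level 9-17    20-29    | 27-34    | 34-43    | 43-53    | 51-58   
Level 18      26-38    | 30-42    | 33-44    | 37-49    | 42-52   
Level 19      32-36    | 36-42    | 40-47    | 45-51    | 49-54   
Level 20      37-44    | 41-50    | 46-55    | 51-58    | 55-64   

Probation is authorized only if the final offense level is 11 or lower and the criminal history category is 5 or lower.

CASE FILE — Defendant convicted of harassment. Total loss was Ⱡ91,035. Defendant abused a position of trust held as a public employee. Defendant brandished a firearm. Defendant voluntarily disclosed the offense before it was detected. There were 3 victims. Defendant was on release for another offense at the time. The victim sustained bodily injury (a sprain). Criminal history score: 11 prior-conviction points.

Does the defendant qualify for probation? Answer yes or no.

No

Base offense level for harassment: 17.
A1 applies: 17 + 3 = 20.
A2 applies: 20 + 5 = 25.
A3 does not apply.
A4 applies: 25 + 3 = 28.
A5 applies: 28 − 1 = 27.
A6 applies (level before this adjustment is 27 ≥ 13, so +4): 27 + 4 = 31.
A7 applies: 31 + 2 = 33.
Level 33 exceeds the maximum of 20; capped at 20.
Final offense level: 20.
Criminal history: 11 prior points → Category 3 (8-13).
Level 20 falls in the 20 band.
Grid: Level 20 × Category 3 = 46-55 months.
Probation check: level 20 > 11 and category 3 ≤ 5 → not eligible.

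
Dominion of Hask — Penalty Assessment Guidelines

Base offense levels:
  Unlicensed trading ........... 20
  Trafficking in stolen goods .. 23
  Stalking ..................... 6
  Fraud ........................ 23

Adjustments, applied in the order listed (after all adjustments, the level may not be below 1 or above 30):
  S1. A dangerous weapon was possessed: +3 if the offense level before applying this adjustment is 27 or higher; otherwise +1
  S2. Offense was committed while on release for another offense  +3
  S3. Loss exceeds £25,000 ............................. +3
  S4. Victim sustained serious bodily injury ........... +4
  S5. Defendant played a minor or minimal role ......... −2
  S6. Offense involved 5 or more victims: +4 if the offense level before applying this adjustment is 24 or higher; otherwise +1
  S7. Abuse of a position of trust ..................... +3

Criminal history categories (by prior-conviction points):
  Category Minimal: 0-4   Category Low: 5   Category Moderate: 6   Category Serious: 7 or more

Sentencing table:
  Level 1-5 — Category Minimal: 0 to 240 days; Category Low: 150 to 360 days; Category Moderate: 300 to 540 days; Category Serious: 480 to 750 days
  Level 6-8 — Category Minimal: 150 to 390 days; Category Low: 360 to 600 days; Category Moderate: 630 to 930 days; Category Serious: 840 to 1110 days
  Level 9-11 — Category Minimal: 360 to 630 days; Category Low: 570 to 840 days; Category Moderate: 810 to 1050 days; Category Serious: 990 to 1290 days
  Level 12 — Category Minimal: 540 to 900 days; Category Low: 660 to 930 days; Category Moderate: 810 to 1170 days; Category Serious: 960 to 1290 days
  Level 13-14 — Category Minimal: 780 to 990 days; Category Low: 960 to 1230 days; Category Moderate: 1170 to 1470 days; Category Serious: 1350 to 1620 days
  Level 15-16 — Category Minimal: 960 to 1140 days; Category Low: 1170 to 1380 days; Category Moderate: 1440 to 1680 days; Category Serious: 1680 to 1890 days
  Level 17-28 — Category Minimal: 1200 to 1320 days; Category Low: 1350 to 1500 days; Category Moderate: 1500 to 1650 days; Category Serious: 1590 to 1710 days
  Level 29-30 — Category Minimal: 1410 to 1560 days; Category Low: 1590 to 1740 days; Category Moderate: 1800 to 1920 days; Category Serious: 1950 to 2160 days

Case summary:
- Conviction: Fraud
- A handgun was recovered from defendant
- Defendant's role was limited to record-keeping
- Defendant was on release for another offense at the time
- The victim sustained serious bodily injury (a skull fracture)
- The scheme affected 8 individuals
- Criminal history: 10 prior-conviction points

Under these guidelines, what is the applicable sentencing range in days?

1950-2160 days

Base offense level for fraud: 23.
S1 applies (level before this adjustment is 23 < 27, so +1): 23 + 1 = 24.
S2 applies: 24 + 3 = 27.
S3 does not apply.
S4 applies: 27 + 4 = 31.
S5 applies: 31 − 2 = 29.
S6 applies (level before this adjustment is 29 ≥ 24, so +4): 29 + 4 = 33.
Level 33 exceeds the maximum of 30; capped at 30.
Final offense level: 30.
Criminal history: 10 prior points → Category Serious (7+).
Level 30 falls in the 29-30 band.
Grid: Level 29-30 × Category Serious = 1950-2160 days.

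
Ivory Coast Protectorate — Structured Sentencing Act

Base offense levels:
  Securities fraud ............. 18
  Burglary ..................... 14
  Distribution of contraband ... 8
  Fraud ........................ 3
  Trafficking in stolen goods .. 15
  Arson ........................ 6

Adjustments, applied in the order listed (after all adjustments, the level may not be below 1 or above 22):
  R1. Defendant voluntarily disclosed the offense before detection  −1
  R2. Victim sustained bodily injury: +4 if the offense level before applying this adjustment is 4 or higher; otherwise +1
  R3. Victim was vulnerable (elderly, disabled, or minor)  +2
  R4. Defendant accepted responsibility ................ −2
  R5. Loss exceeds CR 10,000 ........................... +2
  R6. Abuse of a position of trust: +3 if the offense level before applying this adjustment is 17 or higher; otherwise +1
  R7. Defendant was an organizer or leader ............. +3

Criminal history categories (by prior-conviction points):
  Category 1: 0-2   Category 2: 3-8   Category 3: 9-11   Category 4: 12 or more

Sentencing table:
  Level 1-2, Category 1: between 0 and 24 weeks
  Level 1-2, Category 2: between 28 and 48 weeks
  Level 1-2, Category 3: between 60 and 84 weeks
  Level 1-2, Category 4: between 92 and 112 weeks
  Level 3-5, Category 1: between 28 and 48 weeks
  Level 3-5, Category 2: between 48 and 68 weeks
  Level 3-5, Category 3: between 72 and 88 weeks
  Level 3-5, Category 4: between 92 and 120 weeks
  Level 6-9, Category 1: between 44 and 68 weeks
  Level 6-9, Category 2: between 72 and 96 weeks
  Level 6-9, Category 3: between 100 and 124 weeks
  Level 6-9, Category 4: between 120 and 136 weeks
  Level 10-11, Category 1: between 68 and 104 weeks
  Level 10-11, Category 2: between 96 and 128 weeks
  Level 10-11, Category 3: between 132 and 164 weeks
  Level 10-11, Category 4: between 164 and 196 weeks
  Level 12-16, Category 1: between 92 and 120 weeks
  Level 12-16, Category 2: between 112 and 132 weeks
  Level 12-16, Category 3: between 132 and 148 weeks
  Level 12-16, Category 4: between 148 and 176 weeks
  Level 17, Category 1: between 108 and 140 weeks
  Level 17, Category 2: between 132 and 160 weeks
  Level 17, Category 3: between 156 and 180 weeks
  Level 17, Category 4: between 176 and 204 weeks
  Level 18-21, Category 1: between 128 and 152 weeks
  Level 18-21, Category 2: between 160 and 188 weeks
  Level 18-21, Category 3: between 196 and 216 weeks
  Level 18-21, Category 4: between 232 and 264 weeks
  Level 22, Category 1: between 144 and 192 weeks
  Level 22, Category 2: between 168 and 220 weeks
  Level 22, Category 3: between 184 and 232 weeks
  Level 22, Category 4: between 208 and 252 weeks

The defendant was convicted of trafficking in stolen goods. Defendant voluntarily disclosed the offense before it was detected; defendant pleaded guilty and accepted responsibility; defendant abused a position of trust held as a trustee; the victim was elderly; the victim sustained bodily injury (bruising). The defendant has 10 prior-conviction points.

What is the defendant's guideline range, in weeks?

196-216 weeks

Base offense level for trafficking in stolen goods: 15.
R1 applies: 15 − 1 = 14.
R2 applies (level before this adjustment is 14 ≥ 4, so +4): 14 + 4 = 18.
R3 applies: 18 + 2 = 20.
R4 applies: 20 − 2 = 18.
R6 applies (level before this adjustment is 18 ≥ 17, so +3): 18 + 3 = 21.
Final offense level: 21.
Criminal history: 10 prior points → Category 3 (9-11).
Level 21 falls in the 18-21 band.
Grid: Level 18-21 × Category 3 = 196-216 weeks.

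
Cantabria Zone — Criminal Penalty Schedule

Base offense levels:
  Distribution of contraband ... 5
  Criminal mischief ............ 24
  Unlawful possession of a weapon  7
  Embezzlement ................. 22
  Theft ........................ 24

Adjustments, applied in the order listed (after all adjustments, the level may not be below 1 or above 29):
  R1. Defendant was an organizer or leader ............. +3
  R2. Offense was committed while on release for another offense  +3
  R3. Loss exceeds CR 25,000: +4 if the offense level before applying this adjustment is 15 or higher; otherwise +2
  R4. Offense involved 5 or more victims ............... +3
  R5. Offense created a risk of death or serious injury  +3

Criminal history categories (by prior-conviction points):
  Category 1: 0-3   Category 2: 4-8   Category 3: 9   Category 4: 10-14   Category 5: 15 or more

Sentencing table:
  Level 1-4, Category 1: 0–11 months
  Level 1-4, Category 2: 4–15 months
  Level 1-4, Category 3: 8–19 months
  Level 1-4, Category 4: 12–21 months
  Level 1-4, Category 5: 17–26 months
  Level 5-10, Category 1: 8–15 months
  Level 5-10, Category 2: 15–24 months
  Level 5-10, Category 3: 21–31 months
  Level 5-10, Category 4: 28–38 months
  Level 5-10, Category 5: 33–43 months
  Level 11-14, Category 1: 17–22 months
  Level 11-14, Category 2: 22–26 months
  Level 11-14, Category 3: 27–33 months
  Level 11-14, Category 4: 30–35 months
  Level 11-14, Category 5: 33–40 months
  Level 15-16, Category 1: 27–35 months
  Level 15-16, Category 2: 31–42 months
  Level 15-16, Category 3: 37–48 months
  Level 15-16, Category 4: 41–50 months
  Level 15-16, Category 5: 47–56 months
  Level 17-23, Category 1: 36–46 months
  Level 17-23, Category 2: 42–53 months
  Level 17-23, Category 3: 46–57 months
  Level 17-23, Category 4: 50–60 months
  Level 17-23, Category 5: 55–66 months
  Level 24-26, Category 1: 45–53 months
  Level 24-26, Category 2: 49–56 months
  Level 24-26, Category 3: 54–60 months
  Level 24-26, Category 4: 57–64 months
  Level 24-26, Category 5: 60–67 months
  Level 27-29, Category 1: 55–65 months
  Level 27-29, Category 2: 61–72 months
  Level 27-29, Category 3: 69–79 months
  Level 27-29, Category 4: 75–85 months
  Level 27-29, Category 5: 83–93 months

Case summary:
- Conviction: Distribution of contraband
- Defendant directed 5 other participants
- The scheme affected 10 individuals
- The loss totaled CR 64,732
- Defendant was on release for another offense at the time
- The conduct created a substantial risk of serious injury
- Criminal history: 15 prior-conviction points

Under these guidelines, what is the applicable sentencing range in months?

Base offense level for distribution of contraband: 5.
R1 applies: 5 + 3 = 8.
R2 applies: 8 + 3 = 11.
R3 applies (level before this adjustment is 11 < 15, so +2): 11 + 2 = 13.
R4 applies: 13 + 3 = 16.
R5 applies: 16 + 3 = 19.
Final offense level: 19.
Criminal history: 15 prior points → Category 5 (15+).
Level 19 falls in the 17-23 band.
Grid: Level 17-23 × Category 5 = 55-66 months.

55-66 months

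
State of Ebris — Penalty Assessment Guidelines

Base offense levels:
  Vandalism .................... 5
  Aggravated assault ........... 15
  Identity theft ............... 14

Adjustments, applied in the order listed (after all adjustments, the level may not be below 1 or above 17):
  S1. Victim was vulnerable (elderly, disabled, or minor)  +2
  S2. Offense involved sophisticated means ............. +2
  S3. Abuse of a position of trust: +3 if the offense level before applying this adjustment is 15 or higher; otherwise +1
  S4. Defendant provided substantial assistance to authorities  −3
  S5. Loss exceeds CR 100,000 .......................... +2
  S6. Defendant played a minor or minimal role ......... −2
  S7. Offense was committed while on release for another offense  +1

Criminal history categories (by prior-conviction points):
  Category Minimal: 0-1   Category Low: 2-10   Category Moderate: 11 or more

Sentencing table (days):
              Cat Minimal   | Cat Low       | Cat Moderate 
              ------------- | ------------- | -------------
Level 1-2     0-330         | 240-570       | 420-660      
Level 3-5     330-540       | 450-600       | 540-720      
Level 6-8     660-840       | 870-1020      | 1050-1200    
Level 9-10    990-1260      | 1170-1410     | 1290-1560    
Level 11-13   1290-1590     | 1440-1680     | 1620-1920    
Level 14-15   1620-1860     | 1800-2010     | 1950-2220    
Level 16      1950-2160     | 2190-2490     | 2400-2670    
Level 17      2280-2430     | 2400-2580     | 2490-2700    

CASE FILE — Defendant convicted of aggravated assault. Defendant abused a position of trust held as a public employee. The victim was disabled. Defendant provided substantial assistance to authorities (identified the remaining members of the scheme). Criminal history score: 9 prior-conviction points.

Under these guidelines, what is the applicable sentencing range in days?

Base offense level for aggravated assault: 15.
S1 applies: 15 + 2 = 17.
S2 does not apply.
S3 applies (level before this adjustment is 17 ≥ 15, so +3): 17 + 3 = 20.
S4 applies: 20 − 3 = 17.
S5 does not apply.
Final offense level: 17.
Criminal history: 9 prior points → Category Low (2-10).
Level 17 falls in the 17 band.
Grid: Level 17 × Category Low = 2400-2580 days.

2400-2580 days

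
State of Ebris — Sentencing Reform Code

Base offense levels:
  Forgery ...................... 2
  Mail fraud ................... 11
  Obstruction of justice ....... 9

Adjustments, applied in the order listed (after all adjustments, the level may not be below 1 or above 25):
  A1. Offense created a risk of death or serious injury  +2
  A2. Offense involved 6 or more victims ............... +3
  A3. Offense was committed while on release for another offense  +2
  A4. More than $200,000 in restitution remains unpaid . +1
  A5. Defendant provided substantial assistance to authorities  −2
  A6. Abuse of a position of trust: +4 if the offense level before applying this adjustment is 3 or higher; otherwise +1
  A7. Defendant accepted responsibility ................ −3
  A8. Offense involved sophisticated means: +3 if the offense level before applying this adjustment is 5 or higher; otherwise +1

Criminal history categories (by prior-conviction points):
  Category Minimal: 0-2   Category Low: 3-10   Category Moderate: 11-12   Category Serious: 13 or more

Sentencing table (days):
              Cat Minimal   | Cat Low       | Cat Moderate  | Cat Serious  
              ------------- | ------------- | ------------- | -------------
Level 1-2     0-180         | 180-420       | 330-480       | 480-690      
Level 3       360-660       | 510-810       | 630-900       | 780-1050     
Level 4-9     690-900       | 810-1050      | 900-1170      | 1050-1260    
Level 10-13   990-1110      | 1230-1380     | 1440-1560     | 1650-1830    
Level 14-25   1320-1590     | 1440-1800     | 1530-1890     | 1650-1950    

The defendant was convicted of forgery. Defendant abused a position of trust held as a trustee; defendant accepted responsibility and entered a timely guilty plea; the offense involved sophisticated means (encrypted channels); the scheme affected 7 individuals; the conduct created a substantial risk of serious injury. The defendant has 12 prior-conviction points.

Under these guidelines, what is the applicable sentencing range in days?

1440-1560 days

Base offense level for forgery: 2.
A1 applies: 2 + 2 = 4.
A2 applies: 4 + 3 = 7.
A4 does not apply.
A6 applies (level before this adjustment is 7 ≥ 3, so +4): 7 + 4 = 11.
A7 applies: 11 − 3 = 8.
A8 applies (level before this adjustment is 8 ≥ 5, so +3): 8 + 3 = 11.
Final offense level: 11.
Criminal history: 12 prior points → Category Moderate (11-12).
Level 11 falls in the 10-13 band.
Grid: Level 10-13 × Category Moderate = 1440-1560 days.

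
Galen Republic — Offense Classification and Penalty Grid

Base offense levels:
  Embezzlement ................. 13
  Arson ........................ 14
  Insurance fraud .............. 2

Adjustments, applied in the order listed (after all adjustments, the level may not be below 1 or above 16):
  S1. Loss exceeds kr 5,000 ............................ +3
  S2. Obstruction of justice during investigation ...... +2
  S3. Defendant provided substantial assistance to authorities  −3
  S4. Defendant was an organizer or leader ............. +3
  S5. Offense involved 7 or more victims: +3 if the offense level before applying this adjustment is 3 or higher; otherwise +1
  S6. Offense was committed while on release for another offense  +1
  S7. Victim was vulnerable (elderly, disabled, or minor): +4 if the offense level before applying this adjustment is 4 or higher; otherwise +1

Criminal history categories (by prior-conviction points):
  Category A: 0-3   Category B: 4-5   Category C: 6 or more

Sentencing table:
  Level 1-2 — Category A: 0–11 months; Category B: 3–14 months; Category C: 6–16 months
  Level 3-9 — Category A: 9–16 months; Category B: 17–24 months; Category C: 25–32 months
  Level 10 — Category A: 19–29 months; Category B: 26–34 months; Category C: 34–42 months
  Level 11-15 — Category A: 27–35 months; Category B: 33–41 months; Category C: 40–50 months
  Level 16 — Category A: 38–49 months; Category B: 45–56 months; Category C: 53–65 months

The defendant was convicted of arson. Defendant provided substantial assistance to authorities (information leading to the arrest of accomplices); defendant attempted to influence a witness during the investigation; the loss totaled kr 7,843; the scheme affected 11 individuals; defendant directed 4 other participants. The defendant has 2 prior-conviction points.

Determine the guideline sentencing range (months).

38-49 months

Base offense level for arson: 14.
S1 applies: 14 + 3 = 17.
S2 applies: 17 + 2 = 19.
S3 applies: 19 − 3 = 16.
S4 applies: 16 + 3 = 19.
S5 applies (level before this adjustment is 19 ≥ 3, so +3): 19 + 3 = 22.
S6 does not apply.
S7 does not apply.
Level 22 exceeds the maximum of 16; capped at 16.
Final offense level: 16.
Criminal history: 2 prior points → Category A (0-3).
Level 16 falls in the 16 band.
Grid: Level 16 × Category A = 38-49 months.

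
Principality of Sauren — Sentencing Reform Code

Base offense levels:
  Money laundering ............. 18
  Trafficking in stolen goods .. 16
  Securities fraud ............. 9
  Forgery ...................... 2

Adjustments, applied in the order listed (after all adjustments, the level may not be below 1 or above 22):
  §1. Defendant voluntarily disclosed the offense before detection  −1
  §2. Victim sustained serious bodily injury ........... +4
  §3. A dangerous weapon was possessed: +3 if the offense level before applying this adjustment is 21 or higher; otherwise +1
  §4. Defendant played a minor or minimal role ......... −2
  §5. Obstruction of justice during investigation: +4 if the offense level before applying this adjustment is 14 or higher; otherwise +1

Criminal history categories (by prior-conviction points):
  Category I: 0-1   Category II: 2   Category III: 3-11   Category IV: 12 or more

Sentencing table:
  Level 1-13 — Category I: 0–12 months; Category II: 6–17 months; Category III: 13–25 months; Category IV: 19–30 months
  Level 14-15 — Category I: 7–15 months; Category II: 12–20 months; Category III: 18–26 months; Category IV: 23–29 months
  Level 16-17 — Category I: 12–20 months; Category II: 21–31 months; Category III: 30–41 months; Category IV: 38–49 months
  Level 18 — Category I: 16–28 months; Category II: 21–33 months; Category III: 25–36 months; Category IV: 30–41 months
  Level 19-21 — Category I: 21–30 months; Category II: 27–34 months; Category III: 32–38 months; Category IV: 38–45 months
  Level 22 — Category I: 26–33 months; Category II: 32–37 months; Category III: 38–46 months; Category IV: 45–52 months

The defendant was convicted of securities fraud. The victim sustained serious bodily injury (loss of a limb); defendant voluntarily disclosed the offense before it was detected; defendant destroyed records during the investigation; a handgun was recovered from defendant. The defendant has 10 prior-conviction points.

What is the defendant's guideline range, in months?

18-26 months

Base offense level for securities fraud: 9.
§1 applies: 9 − 1 = 8.
§2 applies: 8 + 4 = 12.
§3 applies (level before this adjustment is 12 < 21, so +1): 12 + 1 = 13.
§5 applies (level before this adjustment is 13 < 14, so +1): 13 + 1 = 14.
Final offense level: 14.
Criminal history: 10 prior points → Category III (3-11).
Level 14 falls in the 14-15 band.
Grid: Level 14-15 × Category III = 18-26 months.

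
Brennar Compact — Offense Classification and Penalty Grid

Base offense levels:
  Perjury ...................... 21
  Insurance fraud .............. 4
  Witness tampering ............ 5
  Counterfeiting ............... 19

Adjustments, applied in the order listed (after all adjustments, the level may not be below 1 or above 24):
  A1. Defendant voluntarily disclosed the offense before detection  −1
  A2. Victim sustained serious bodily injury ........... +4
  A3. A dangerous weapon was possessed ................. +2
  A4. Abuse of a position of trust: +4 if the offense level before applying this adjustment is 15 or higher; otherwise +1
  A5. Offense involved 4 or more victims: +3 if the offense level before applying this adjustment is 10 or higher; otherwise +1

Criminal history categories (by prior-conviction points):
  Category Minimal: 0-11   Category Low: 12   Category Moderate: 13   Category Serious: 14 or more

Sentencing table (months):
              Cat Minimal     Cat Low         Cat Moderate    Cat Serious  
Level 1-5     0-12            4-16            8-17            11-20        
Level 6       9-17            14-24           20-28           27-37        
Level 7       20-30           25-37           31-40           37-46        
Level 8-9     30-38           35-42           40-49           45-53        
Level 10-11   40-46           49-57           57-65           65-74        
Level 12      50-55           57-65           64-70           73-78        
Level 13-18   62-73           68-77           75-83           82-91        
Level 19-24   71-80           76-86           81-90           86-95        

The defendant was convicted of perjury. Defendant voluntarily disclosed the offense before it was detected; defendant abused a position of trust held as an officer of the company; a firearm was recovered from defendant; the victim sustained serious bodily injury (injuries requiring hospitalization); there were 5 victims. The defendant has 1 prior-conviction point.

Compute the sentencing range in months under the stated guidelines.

71-80 months

Base offense level for perjury: 21.
A1 applies: 21 − 1 = 20.
A2 applies: 20 + 4 = 24.
A3 applies: 24 + 2 = 26.
A4 applies (level before this adjustment is 26 ≥ 15, so +4): 26 + 4 = 30.
A5 applies (level before this adjustment is 30 ≥ 10, so +3): 30 + 3 = 33.
Level 33 exceeds the maximum of 24; capped at 24.
Final offense level: 24.
Criminal history: 1 prior point → Category Minimal (0-11).
Level 24 falls in the 19-24 band.
Grid: Level 19-24 × Category Minimal = 71-80 months.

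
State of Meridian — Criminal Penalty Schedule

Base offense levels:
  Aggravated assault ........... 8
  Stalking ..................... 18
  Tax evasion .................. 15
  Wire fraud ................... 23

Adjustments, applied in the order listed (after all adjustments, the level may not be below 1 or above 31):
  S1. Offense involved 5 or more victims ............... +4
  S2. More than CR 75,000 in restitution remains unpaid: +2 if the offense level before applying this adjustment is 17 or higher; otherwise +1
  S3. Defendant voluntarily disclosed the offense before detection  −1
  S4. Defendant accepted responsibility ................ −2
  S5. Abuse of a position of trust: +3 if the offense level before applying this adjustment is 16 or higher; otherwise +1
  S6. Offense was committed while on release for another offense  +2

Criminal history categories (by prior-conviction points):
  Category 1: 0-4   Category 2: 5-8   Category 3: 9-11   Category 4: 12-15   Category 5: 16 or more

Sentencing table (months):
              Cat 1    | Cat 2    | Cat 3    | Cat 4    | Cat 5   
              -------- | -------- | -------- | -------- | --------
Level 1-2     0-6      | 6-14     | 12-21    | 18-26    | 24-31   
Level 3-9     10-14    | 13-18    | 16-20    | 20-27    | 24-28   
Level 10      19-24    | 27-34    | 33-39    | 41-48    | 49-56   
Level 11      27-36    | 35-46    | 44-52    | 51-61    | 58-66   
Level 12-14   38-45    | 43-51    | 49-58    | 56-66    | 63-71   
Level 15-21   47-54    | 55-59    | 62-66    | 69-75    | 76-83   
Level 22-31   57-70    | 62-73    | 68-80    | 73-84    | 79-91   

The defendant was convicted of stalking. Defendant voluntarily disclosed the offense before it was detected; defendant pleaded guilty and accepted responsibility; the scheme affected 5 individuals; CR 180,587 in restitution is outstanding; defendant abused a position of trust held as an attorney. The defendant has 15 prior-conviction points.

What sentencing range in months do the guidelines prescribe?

73-84 months

Base offense level for stalking: 18.
S1 applies: 18 + 4 = 22.
S2 applies (level before this adjustment is 22 ≥ 17, so +2): 22 + 2 = 24.
S3 applies: 24 − 1 = 23.
S4 applies: 23 − 2 = 21.
S5 applies (level before this adjustment is 21 ≥ 16, so +3): 21 + 3 = 24.
Final offense level: 24.
Criminal history: 15 prior points → Category 4 (12-15).
Level 24 falls in the 22-31 band.
Grid: Level 22-31 × Category 4 = 73-84 months.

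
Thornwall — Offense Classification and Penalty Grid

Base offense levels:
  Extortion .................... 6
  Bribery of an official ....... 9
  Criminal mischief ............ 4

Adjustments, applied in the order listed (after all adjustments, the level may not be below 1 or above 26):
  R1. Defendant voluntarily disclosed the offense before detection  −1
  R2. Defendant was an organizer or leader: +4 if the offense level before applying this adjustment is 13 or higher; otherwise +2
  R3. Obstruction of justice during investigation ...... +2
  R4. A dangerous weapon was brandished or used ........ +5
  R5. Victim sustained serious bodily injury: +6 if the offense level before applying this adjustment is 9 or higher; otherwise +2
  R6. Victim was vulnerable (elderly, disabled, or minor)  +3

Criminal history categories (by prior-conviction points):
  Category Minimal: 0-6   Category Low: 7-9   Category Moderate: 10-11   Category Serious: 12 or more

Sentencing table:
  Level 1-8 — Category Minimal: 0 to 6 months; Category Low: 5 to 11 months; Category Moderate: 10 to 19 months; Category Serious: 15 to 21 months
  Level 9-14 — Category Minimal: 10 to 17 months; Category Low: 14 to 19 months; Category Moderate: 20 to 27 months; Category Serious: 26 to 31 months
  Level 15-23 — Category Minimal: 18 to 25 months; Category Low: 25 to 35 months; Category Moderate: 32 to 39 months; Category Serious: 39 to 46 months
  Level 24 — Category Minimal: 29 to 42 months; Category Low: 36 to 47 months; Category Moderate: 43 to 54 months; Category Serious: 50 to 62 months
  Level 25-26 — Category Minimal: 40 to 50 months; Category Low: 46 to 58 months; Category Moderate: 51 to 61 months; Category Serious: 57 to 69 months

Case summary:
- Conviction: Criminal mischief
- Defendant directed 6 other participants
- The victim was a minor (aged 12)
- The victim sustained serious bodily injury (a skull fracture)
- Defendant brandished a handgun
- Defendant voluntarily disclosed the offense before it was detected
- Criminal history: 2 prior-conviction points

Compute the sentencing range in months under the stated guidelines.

18-25 months

Base offense level for criminal mischief: 4.
R1 applies: 4 − 1 = 3.
R2 applies (level before this adjustment is 3 < 13, so +2): 3 + 2 = 5.
R3 does not apply.
R4 applies: 5 + 5 = 10.
R5 applies (level before this adjustment is 10 ≥ 9, so +6): 10 + 6 = 16.
R6 applies: 16 + 3 = 19.
Final offense level: 19.
Criminal history: 2 prior points → Category Minimal (0-6).
Level 19 falls in the 15-23 band.
Grid: Level 15-23 × Category Minimal = 18-25 months.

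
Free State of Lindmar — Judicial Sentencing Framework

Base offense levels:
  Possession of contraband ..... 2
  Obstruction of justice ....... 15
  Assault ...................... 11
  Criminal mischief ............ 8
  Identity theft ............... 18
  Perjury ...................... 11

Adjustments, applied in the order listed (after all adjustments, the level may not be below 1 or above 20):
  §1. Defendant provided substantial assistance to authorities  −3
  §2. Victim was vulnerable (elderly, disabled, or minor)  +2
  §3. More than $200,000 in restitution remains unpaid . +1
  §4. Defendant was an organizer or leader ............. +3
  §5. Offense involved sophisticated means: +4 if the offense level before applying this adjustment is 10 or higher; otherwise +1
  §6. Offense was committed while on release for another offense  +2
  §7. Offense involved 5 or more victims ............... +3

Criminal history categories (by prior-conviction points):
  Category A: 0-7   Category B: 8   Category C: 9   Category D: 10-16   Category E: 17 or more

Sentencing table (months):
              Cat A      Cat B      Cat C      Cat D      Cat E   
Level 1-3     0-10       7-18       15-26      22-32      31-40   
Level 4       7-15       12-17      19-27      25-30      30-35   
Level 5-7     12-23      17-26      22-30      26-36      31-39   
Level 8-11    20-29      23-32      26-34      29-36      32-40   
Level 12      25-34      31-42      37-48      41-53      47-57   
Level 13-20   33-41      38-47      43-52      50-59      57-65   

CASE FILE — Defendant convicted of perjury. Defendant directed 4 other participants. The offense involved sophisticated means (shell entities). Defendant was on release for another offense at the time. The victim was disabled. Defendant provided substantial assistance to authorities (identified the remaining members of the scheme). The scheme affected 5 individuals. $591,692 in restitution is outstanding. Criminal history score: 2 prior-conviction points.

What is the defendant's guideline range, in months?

33-41 months

Base offense level for perjury: 11.
§1 applies: 11 − 3 = 8.
§2 applies: 8 + 2 = 10.
§3 applies: 10 + 1 = 11.
§4 applies: 11 + 3 = 14.
§5 applies (level before this adjustment is 14 ≥ 10, so +4): 14 + 4 = 18.
§6 applies: 18 + 2 = 20.
§7 applies: 20 + 3 = 23.
Level 23 exceeds the maximum of 20; capped at 20.
Final offense level: 20.
Criminal history: 2 prior points → Category A (0-7).
Level 20 falls in the 13-20 band.
Grid: Level 13-20 × Category A = 33-41 months.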